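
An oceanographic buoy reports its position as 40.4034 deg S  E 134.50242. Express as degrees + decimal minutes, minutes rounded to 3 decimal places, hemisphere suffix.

φ: fractional part 0.403400 → 24.20400 minutes
Longitude: 134° + 0.502420 × 60 = 134° 30.14520′

40° 24.204′ S, 134° 30.145′ E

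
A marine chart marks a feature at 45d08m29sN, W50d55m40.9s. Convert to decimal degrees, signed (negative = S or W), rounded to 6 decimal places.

Lat: 8′ + 29″ = 8.48333′; 45 + 8.48333/60 = 45.1413889
N → positive
Longitude: 55′ + 40.9″ = 55.68167′; 50 + 55.68167/60 = 50.9280278
hemisphere W, so the sign is −

45.141389, -50.928028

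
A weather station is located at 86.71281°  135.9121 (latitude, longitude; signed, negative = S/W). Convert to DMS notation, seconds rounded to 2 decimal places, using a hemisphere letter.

86°42′46.12″ N, 135°54′43.56″ E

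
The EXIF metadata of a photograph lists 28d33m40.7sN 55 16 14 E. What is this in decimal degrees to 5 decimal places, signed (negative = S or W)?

Latitude: 28° + 33/60 + 40.7/3600 = 28 + 0.550000 + 0.011306 = 28.561306
N ⇒ keep positive
λ: 16′ + 14″ = 16.23333′; 55 + 16.23333/60 = 55.270556
E ⇒ keep positive

28.56131, 55.27056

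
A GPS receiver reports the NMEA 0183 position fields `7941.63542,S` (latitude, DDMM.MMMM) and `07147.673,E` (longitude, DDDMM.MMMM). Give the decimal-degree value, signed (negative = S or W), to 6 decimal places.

-79.693924, 71.794550

φ: degrees = first 2 digits = 79, minutes = 41.63542; 79 + 41.63542/60 = 79.6939237
S → negative
Lon: split at 3 digits → 071° and 47.673′; 71 + 47.673/60 = 71.7945500
E → positive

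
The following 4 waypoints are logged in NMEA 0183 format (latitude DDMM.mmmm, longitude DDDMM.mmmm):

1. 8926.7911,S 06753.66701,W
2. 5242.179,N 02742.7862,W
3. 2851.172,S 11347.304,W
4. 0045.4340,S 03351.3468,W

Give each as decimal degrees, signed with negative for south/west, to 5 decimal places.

Point 1:
  Lat: degrees = first 2 digits = 89, minutes = 26.7911; 89 + 26.7911/60 = 89.446518
  S ⇒ negate
  λ: split at 3 digits → 067° and 53.66701′; 67 + 53.66701/60 = 67.894450
  W ⇒ negate
Point 2:
  Latitude: split at 2 digits → 52° and 42.179′; 52 + 42.179/60 = 52.702983
  N ⇒ keep positive
  Lon: split at 3 digits → 027° and 42.7862′; 27 + 42.7862/60 = 27.713103
  W → negative
Point 3:
  Lat: split at 2 digits → 28° and 51.172′; 28 + 51.172/60 = 28.852867
  S ⇒ negate
  Lon: split at 3 digits → 113° and 47.304′; 113 + 47.304/60 = 113.788400
  W ⇒ negate
Point 4:
  Lat: split at 2 digits → 00° and 45.434′; 0 + 45.434/60 = 0.757233
  hemisphere S, so the sign is −
  Lon: degrees = first 3 digits = 33, minutes = 51.3468; 33 + 51.3468/60 = 33.855780
  W → negative

1. -89.44652, -67.89445
2. 52.70298, -27.71310
3. -28.85287, -113.78840
4. -0.75723, -33.85578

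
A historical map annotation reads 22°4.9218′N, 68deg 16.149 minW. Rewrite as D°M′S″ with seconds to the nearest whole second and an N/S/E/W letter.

22°04′55″ N, 68°16′9″ W

Latitude: 4.92180′ → 4′ and 0.92180 × 60 = 55.31″
Lon: 16.14900′ → 16′ and 0.14900 × 60 = 8.94″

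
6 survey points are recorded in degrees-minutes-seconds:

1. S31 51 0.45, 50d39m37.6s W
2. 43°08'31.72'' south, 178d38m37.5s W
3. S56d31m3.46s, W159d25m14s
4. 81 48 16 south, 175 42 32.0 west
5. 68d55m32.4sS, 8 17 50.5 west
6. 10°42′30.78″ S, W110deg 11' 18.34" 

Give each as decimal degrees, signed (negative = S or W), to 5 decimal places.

1. -31.85013, -50.66044
2. -43.14214, -178.64375
3. -56.51763, -159.42056
4. -81.80444, -175.70889
5. -68.92567, -8.29736
6. -10.70855, -110.18843

Point 1:
  Lat: 51′ + 0.45″ = 51.00750′; 31 + 51.00750/60 = 31.850125
  S ⇒ negate
  Lon: 50° + 39/60 + 37.6/3600 = 50 + 0.650000 + 0.010444 = 50.660444
  W ⇒ negate
Point 2:
  Latitude: 43° + 8/60 + 31.72/3600 = 43 + 0.133333 + 0.008811 = 43.142144
  hemisphere S, so the sign is −
  λ: 38′ + 37.5″ = 38.62500′; 178 + 38.62500/60 = 178.643750
  W ⇒ negate
Point 3:
  Lat: 56 + 31/60 + 3.46/3600 = 56.517628
  hemisphere S, so the sign is −
  Lon: 159 + 25/60 + 14/3600 = 159.420556
  hemisphere W, so the sign is −
Point 4:
  Latitude: 81° + 48/60 + 16/3600 = 81 + 0.800000 + 0.004444 = 81.804444
  S ⇒ negate
  λ: 175 + 42/60 + 32/3600 = 175.708889
  hemisphere W, so the sign is −
Point 5:
  Lat: 68 + 55/60 + 32.4/3600 = 68.925667
  S → negative
  Longitude: 17′ + 50.5″ = 17.84167′; 8 + 17.84167/60 = 8.297361
  hemisphere W, so the sign is −
Point 6:
  Lat: 10° + 42/60 + 30.78/3600 = 10 + 0.700000 + 0.008550 = 10.708550
  S → negative
  Lon: 110° + 11/60 + 18.34/3600 = 110 + 0.183333 + 0.005094 = 110.188428
  W ⇒ negate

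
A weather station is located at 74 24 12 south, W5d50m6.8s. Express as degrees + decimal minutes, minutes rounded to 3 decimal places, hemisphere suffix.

74° 24.200′ S, 5° 50.113′ W

φ: seconds/60 = 0.20000; minutes = 24 + 0.20000 = 24.20000
λ: seconds/60 = 0.11333; minutes = 50 + 0.11333 = 50.11333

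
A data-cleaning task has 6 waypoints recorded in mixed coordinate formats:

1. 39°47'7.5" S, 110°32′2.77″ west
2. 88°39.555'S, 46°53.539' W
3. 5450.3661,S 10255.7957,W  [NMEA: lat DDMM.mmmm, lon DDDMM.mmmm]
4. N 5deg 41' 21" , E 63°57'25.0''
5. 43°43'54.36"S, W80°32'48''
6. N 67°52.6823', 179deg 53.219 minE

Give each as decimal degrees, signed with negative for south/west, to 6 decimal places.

Point 1:
  Lat: 39 + 47/60 + 7.5/3600 = 39.7854167
  S ⇒ negate
  Longitude: 110 + 32/60 + 2.77/3600 = 110.5341028
  hemisphere W, so the sign is −
Point 2:
  Latitude: 39.555′ = 0.659250°; total 88.6592500
  S ⇒ negate
  Lon: 53.539′ = 0.892317°; total 46.8923167
  W ⇒ negate
Point 3:
  Latitude: split at 2 digits → 54° and 50.3661′; 54 + 50.3661/60 = 54.8394350
  S ⇒ negate
  λ: split at 3 digits → 102° and 55.7957′; 102 + 55.7957/60 = 102.9299283
  W ⇒ negate
Point 4:
  Latitude: 41′ + 21″ = 41.35000′; 5 + 41.35000/60 = 5.6891667
  N ⇒ keep positive
  λ: 57′ + 25″ = 57.41667′; 63 + 57.41667/60 = 63.9569444
  E ⇒ keep positive
Point 5:
  Latitude: 43° + 43/60 + 54.36/3600 = 43 + 0.716667 + 0.015100 = 43.7317667
  hemisphere S, so the sign is −
  Longitude: 80 + 32/60 + 48/3600 = 80.5466667
  W → negative
Point 6:
  φ: 52.6823′ = 0.878038°; total 67.8780383
  N ⇒ keep positive
  λ: 179 + 53.219/60 = 179.8869833
  E → positive

1. -39.785417, -110.534103
2. -88.659250, -46.892317
3. -54.839435, -102.929928
4. 5.689167, 63.956944
5. -43.731767, -80.546667
6. 67.878038, 179.886983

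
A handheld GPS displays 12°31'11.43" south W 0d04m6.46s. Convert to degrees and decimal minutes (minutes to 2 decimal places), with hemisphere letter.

Lat: 31 + 11.43/60 = 31.1905′
Longitude: 4 + 6.46/60 = 4.1077′

12° 31.19′ S, 0° 4.11′ W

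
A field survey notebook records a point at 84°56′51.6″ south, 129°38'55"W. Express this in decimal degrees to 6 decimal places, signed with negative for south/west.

Latitude: 84 + 56/60 + 51.6/3600 = 84.9476667
hemisphere S, so the sign is −
λ: 129 + 38/60 + 55/3600 = 129.6486111
W ⇒ negate

-84.947667, -129.648611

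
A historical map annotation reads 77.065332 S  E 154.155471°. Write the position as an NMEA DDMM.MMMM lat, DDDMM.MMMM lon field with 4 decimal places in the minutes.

Latitude: 77° + 0.065332 × 60 = 77° 3.919920′
λ: 154° + 0.155471 × 60 = 154° 9.328260′

7703.9199,S / 15409.3283,E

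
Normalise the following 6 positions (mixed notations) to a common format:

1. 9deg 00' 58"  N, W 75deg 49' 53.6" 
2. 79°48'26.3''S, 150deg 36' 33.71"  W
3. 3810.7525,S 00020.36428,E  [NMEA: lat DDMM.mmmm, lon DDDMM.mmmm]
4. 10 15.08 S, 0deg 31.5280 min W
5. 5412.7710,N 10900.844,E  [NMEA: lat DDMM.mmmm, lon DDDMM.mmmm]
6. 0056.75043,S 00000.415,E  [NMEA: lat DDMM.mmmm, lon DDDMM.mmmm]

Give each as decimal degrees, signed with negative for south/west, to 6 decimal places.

Point 1:
  φ: 9 + 0/60 + 58/3600 = 9.0161111
  N ⇒ keep positive
  λ: 75° + 49/60 + 53.6/3600 = 75 + 0.816667 + 0.014889 = 75.8315556
  W ⇒ negate
Point 2:
  Lat: 79° + 48/60 + 26.3/3600 = 79 + 0.800000 + 0.007306 = 79.8073056
  S ⇒ negate
  Longitude: 150 + 36/60 + 33.71/3600 = 150.6093639
  W → negative
Point 3:
  Latitude: degrees = first 2 digits = 38, minutes = 10.7525; 38 + 10.7525/60 = 38.1792083
  hemisphere S, so the sign is −
  Lon: split at 3 digits → 000° and 20.36428′; 0 + 20.36428/60 = 0.3394047
  E → positive
Point 4:
  Latitude: 10 + 15.08/60 = 10.2513333
  S ⇒ negate
  λ: 31.528′ = 0.525467°; total 0.5254667
  W → negative
Point 5:
  Latitude: degrees = first 2 digits = 54, minutes = 12.771; 54 + 12.771/60 = 54.2128500
  N ⇒ keep positive
  Longitude: split at 3 digits → 109° and 0.844′; 109 + 0.844/60 = 109.0140667
  E ⇒ keep positive
Point 6:
  Latitude: split at 2 digits → 00° and 56.75043′; 0 + 56.75043/60 = 0.9458405
  S → negative
  λ: degrees = first 3 digits = 0, minutes = 0.415; 0 + 0.415/60 = 0.0069167
  E → positive

1. 9.016111, -75.831556
2. -79.807306, -150.609364
3. -38.179208, 0.339405
4. -10.251333, -0.525467
5. 54.212850, 109.014067
6. -0.945841, 0.006917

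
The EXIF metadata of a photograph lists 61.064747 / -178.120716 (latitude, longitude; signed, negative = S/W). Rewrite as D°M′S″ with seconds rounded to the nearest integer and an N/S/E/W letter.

61°03′53″ N, 178°07′15″ W

Latitude: whole degrees 61; 3.88482′ → 3′ and 53.09″
Longitude is negative → W; |value| = 178.120716
Longitude: 0.120716° → 7.24296′; 0.24296 × 60 = 14.58″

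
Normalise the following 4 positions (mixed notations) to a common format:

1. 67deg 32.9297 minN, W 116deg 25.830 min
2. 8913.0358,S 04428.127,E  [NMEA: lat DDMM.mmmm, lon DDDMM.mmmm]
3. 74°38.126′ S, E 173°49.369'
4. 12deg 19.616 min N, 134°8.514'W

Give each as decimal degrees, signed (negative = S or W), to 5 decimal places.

1. 67.54883, -116.43050
2. -89.21726, 44.46878
3. -74.63543, 173.82282
4. 12.32693, -134.14190

Point 1:
  φ: 32.9297′ = 0.548828°; total 67.548828
  N → positive
  Longitude: 25.83′ = 0.430500°; total 116.430500
  W ⇒ negate
Point 2:
  Lat: degrees = first 2 digits = 89, minutes = 13.0358; 89 + 13.0358/60 = 89.217263
  hemisphere S, so the sign is −
  λ: degrees = first 3 digits = 44, minutes = 28.127; 44 + 28.127/60 = 44.468783
  E ⇒ keep positive
Point 3:
  φ: 38.126′ = 0.635433°; total 74.635433
  hemisphere S, so the sign is −
  Longitude: 49.369′ = 0.822817°; total 173.822817
  E ⇒ keep positive
Point 4:
  Latitude: 12 + 19.616/60 = 12.326933
  N → positive
  Longitude: 134 + 8.514/60 = 134.141900
  W → negative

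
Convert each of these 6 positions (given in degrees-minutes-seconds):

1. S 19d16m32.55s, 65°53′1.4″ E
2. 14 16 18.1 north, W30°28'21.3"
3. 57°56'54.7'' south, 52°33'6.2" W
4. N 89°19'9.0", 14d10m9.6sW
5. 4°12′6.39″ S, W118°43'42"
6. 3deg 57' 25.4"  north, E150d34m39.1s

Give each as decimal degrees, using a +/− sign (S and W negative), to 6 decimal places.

1. -19.275708, 65.883722
2. 14.271694, -30.472583
3. -57.948528, -52.551722
4. 89.319167, -14.169333
5. -4.201775, -118.728333
6. 3.957056, 150.577528

Point 1:
  φ: 19° + 16/60 + 32.55/3600 = 19 + 0.266667 + 0.009042 = 19.2757083
  S ⇒ negate
  Longitude: 65° + 53/60 + 1.4/3600 = 65 + 0.883333 + 0.000389 = 65.8837222
  E ⇒ keep positive
Point 2:
  Lat: 14° + 16/60 + 18.1/3600 = 14 + 0.266667 + 0.005028 = 14.2716944
  N ⇒ keep positive
  λ: 28′ + 21.3″ = 28.35500′; 30 + 28.35500/60 = 30.4725833
  hemisphere W, so the sign is −
Point 3:
  Lat: 56′ + 54.7″ = 56.91167′; 57 + 56.91167/60 = 57.9485278
  S → negative
  λ: 33′ + 6.2″ = 33.10333′; 52 + 33.10333/60 = 52.5517222
  W → negative
Point 4:
  φ: 19′ + 9″ = 19.15000′; 89 + 19.15000/60 = 89.3191667
  N ⇒ keep positive
  Longitude: 10′ + 9.6″ = 10.16000′; 14 + 10.16000/60 = 14.1693333
  W ⇒ negate
Point 5:
  Lat: 12′ + 6.39″ = 12.10650′; 4 + 12.10650/60 = 4.2017750
  S ⇒ negate
  λ: 43′ + 42″ = 43.70000′; 118 + 43.70000/60 = 118.7283333
  hemisphere W, so the sign is −
Point 6:
  Lat: 3 + 57/60 + 25.4/3600 = 3.9570556
  N → positive
  λ: 150° + 34/60 + 39.1/3600 = 150 + 0.566667 + 0.010861 = 150.5775278
  E → positive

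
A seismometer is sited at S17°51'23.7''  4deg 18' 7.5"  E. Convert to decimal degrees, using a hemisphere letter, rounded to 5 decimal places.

Latitude: 17° + 51/60 + 23.7/3600 = 17 + 0.850000 + 0.006583 = 17.856583
Lon: 4 + 18/60 + 7.5/3600 = 4.302083

17.85658° S, 4.30208° E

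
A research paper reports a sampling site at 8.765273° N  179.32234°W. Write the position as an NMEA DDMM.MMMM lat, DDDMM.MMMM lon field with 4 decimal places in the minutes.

0845.9164,N / 17919.3404,W

φ: fractional part 0.765273 → 45.916380 minutes
λ: minutes = (179.322340 − 179) × 60 = 19.340400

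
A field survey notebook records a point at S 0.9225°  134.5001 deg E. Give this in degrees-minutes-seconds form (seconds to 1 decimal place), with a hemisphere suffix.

0°55′21.0″ S, 134°30′0.4″ E

φ: whole degrees 0; 55.35000′ → 55′ and 21.000″
Longitude: whole degrees 134; 30.00600′ → 30′ and 0.360″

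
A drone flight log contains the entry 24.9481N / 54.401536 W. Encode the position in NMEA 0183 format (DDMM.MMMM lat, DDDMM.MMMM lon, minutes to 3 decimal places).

2456.886,N / 05424.092,W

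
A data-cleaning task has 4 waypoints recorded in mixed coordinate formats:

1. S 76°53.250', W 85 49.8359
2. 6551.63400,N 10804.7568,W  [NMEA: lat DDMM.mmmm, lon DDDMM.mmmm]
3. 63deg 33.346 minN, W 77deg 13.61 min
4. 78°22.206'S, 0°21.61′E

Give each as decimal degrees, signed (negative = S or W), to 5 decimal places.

1. -76.88750, -85.83060
2. 65.86057, -108.07928
3. 63.55577, -77.22683
4. -78.37010, 0.36017

Point 1:
  Lat: 53.25′ = 0.887500°; total 76.887500
  hemisphere S, so the sign is −
  Longitude: 85 + 49.8359/60 = 85.830598
  W ⇒ negate
Point 2:
  φ: split at 2 digits → 65° and 51.634′; 65 + 51.634/60 = 65.860567
  N ⇒ keep positive
  Longitude: split at 3 digits → 108° and 4.7568′; 108 + 4.7568/60 = 108.079280
  W → negative
Point 3:
  φ: 63 + 33.346/60 = 63.555767
  N ⇒ keep positive
  Lon: 13.61′ = 0.226833°; total 77.226833
  W ⇒ negate
Point 4:
  φ: 22.206′ = 0.370100°; total 78.370100
  hemisphere S, so the sign is −
  λ: 0 + 21.61/60 = 0.360167
  E → positive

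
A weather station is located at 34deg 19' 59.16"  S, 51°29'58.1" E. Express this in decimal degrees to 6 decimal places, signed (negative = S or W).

Lat: 34 + 19/60 + 59.16/3600 = 34.3331000
S ⇒ negate
Longitude: 29′ + 58.1″ = 29.96833′; 51 + 29.96833/60 = 51.4994722
E ⇒ keep positive

-34.333100, 51.499472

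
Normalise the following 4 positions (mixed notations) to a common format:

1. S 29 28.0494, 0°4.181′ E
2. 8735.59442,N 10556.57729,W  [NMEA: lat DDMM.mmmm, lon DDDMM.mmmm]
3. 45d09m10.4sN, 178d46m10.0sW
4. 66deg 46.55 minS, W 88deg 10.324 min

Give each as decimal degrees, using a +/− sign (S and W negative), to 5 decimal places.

Point 1:
  Lat: 28.0494′ = 0.467490°; total 29.467490
  S ⇒ negate
  λ: 4.181′ = 0.069683°; total 0.069683
  E ⇒ keep positive
Point 2:
  Latitude: split at 2 digits → 87° and 35.59442′; 87 + 35.59442/60 = 87.593240
  N ⇒ keep positive
  Lon: degrees = first 3 digits = 105, minutes = 56.57729; 105 + 56.57729/60 = 105.942955
  W ⇒ negate
Point 3:
  Latitude: 45 + 9/60 + 10.4/3600 = 45.152889
  N ⇒ keep positive
  Longitude: 178° + 46/60 + 10/3600 = 178 + 0.766667 + 0.002778 = 178.769444
  W → negative
Point 4:
  Lat: 46.55′ = 0.775833°; total 66.775833
  S → negative
  Longitude: 88 + 10.324/60 = 88.172067
  W ⇒ negate

1. -29.46749, 0.06968
2. 87.59324, -105.94295
3. 45.15289, -178.76944
4. -66.77583, -88.17207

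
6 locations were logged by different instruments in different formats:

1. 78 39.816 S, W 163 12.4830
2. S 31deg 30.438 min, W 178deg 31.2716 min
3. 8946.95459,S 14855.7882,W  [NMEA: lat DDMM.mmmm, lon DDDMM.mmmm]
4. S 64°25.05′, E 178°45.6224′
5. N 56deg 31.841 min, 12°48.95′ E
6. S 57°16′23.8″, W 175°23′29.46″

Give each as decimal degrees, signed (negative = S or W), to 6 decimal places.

Point 1:
  φ: 78 + 39.816/60 = 78.6636000
  hemisphere S, so the sign is −
  Longitude: 163 + 12.483/60 = 163.2080500
  W → negative
Point 2:
  φ: 30.438′ = 0.507300°; total 31.5073000
  hemisphere S, so the sign is −
  Longitude: 178 + 31.2716/60 = 178.5211933
  hemisphere W, so the sign is −
Point 3:
  Lat: degrees = first 2 digits = 89, minutes = 46.95459; 89 + 46.95459/60 = 89.7825765
  S ⇒ negate
  Longitude: degrees = first 3 digits = 148, minutes = 55.7882; 148 + 55.7882/60 = 148.9298033
  hemisphere W, so the sign is −
Point 4:
  Latitude: 25.05′ = 0.417500°; total 64.4175000
  S → negative
  Lon: 178 + 45.6224/60 = 178.7603733
  E ⇒ keep positive
Point 5:
  Lat: 31.841′ = 0.530683°; total 56.5306833
  N ⇒ keep positive
  Longitude: 48.95′ = 0.815833°; total 12.8158333
  E ⇒ keep positive
Point 6:
  Lat: 57 + 16/60 + 23.8/3600 = 57.2732778
  S ⇒ negate
  Longitude: 23′ + 29.46″ = 23.49100′; 175 + 23.49100/60 = 175.3915167
  W → negative

1. -78.663600, -163.208050
2. -31.507300, -178.521193
3. -89.782577, -148.929803
4. -64.417500, 178.760373
5. 56.530683, 12.815833
6. -57.273278, -175.391517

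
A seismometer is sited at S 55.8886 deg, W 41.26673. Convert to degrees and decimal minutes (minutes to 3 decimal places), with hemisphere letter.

55° 53.316′ S, 41° 16.004′ W

Lat: 55° + 0.888600 × 60 = 55° 53.31600′
Longitude: 41° + 0.266730 × 60 = 41° 16.00380′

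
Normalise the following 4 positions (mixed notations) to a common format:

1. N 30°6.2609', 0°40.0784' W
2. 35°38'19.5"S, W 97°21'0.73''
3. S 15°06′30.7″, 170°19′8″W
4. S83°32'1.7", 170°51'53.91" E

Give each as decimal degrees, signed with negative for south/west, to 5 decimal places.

1. 30.10435, -0.66797
2. -35.63875, -97.35020
3. -15.10853, -170.31889
4. -83.53381, 170.86498

Point 1:
  Latitude: 30 + 6.2609/60 = 30.104348
  N ⇒ keep positive
  λ: 40.0784′ = 0.667973°; total 0.667973
  W ⇒ negate
Point 2:
  φ: 38′ + 19.5″ = 38.32500′; 35 + 38.32500/60 = 35.638750
  S → negative
  Lon: 97° + 21/60 + 0.73/3600 = 97 + 0.350000 + 0.000203 = 97.350203
  W → negative
Point 3:
  Latitude: 15 + 6/60 + 30.7/3600 = 15.108528
  S ⇒ negate
  Longitude: 19′ + 8″ = 19.13333′; 170 + 19.13333/60 = 170.318889
  W ⇒ negate
Point 4:
  Lat: 83 + 32/60 + 1.7/3600 = 83.533806
  hemisphere S, so the sign is −
  Lon: 51′ + 53.91″ = 51.89850′; 170 + 51.89850/60 = 170.864975
  E → positive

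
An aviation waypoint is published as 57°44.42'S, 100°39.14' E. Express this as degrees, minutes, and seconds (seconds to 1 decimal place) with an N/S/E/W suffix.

57°44′25.2″ S, 100°39′8.4″ E

Lat: fractional minutes 0.42000 × 60 = 25.200″
Lon: 39.14000′ → 39′ and 0.14000 × 60 = 8.400″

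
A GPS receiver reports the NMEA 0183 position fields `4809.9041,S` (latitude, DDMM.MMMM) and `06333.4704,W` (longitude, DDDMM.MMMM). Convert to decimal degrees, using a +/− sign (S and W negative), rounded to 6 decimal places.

φ: split at 2 digits → 48° and 9.9041′; 48 + 9.9041/60 = 48.1650683
hemisphere S, so the sign is −
Longitude: degrees = first 3 digits = 63, minutes = 33.4704; 63 + 33.4704/60 = 63.5578400
W → negative

-48.165068, -63.557840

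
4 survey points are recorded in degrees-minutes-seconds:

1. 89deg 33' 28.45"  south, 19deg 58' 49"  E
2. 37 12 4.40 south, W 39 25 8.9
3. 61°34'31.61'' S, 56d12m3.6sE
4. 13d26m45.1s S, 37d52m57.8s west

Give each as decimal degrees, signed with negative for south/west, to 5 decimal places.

1. -89.55790, 19.98028
2. -37.20122, -39.41914
3. -61.57545, 56.20100
4. -13.44586, -37.88272

Point 1:
  φ: 89 + 33/60 + 28.45/3600 = 89.557903
  hemisphere S, so the sign is −
  Lon: 58′ + 49″ = 58.81667′; 19 + 58.81667/60 = 19.980278
  E → positive
Point 2:
  φ: 37 + 12/60 + 4.4/3600 = 37.201222
  S ⇒ negate
  λ: 39 + 25/60 + 8.9/3600 = 39.419139
  hemisphere W, so the sign is −
Point 3:
  Latitude: 61° + 34/60 + 31.61/3600 = 61 + 0.566667 + 0.008781 = 61.575447
  S ⇒ negate
  λ: 12′ + 3.6″ = 12.06000′; 56 + 12.06000/60 = 56.201000
  E → positive
Point 4:
  φ: 13° + 26/60 + 45.1/3600 = 13 + 0.433333 + 0.012528 = 13.445861
  S ⇒ negate
  Longitude: 52′ + 57.8″ = 52.96333′; 37 + 52.96333/60 = 37.882722
  hemisphere W, so the sign is −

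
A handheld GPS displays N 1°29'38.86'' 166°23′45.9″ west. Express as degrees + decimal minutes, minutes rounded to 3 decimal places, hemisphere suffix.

1° 29.648′ N, 166° 23.765′ W

Latitude: 29 + 38.86/60 = 29.64767′
Longitude: 23 + 45.9/60 = 23.76500′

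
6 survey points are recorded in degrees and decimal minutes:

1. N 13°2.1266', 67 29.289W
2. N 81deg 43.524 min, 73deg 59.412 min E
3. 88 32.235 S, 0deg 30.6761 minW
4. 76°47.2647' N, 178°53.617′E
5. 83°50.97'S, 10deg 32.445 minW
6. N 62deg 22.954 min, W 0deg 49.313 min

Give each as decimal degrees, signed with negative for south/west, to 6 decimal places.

Point 1:
  Latitude: 2.1266′ = 0.035443°; total 13.0354433
  N ⇒ keep positive
  Longitude: 29.289′ = 0.488150°; total 67.4881500
  hemisphere W, so the sign is −
Point 2:
  φ: 43.524′ = 0.725400°; total 81.7254000
  N → positive
  Lon: 73 + 59.412/60 = 73.9902000
  E → positive
Point 3:
  φ: 88 + 32.235/60 = 88.5372500
  S ⇒ negate
  Lon: 30.6761′ = 0.511268°; total 0.5112683
  hemisphere W, so the sign is −
Point 4:
  Lat: 47.2647′ = 0.787745°; total 76.7877450
  N ⇒ keep positive
  λ: 53.617′ = 0.893617°; total 178.8936167
  E ⇒ keep positive
Point 5:
  Lat: 83 + 50.97/60 = 83.8495000
  hemisphere S, so the sign is −
  λ: 32.445′ = 0.540750°; total 10.5407500
  hemisphere W, so the sign is −
Point 6:
  Lat: 62 + 22.954/60 = 62.3825667
  N ⇒ keep positive
  Lon: 49.313′ = 0.821883°; total 0.8218833
  W → negative

1. 13.035443, -67.488150
2. 81.725400, 73.990200
3. -88.537250, -0.511268
4. 76.787745, 178.893617
5. -83.849500, -10.540750
6. 62.382567, -0.821883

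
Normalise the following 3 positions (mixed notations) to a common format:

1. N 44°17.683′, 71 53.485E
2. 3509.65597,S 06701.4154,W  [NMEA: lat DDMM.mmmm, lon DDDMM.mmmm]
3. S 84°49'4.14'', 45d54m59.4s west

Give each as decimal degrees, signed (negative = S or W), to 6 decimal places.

Point 1:
  Latitude: 44 + 17.683/60 = 44.2947167
  N → positive
  Lon: 71 + 53.485/60 = 71.8914167
  E ⇒ keep positive
Point 2:
  Lat: split at 2 digits → 35° and 9.65597′; 35 + 9.65597/60 = 35.1609328
  hemisphere S, so the sign is −
  Lon: split at 3 digits → 067° and 1.4154′; 67 + 1.4154/60 = 67.0235900
  hemisphere W, so the sign is −
Point 3:
  Latitude: 84° + 49/60 + 4.14/3600 = 84 + 0.816667 + 0.001150 = 84.8178167
  S → negative
  Lon: 54′ + 59.4″ = 54.99000′; 45 + 54.99000/60 = 45.9165000
  W ⇒ negate

1. 44.294717, 71.891417
2. -35.160933, -67.023590
3. -84.817817, -45.916500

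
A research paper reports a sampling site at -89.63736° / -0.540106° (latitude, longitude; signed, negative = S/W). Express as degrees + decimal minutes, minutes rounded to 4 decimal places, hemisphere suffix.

89° 38.2416′ S, 0° 32.4064′ W

Latitude is negative → S; |value| = 89.637360
Lat: 89° + 0.637360 × 60 = 89° 38.241600′
Longitude is negative → W; |value| = 0.540106
Lon: fractional part 0.540106 → 32.406360 minutes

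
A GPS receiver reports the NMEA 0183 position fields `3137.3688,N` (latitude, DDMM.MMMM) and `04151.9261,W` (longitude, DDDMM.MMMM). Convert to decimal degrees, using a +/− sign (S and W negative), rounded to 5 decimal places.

31.62281, -41.86544

Lat: degrees = first 2 digits = 31, minutes = 37.3688; 31 + 37.3688/60 = 31.622813
N → positive
λ: split at 3 digits → 041° and 51.9261′; 41 + 51.9261/60 = 41.865435
W ⇒ negate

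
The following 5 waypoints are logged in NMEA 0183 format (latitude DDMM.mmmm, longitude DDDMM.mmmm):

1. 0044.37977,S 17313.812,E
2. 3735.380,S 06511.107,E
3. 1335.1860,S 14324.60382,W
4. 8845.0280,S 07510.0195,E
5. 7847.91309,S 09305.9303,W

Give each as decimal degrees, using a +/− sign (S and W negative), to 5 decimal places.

1. -0.73966, 173.23020
2. -37.58967, 65.18512
3. -13.58643, -143.41006
4. -88.75047, 75.16699
5. -78.79855, -93.09884

Point 1:
  Latitude: degrees = first 2 digits = 0, minutes = 44.37977; 0 + 44.37977/60 = 0.739663
  S ⇒ negate
  λ: split at 3 digits → 173° and 13.812′; 173 + 13.812/60 = 173.230200
  E → positive
Point 2:
  Lat: split at 2 digits → 37° and 35.38′; 37 + 35.38/60 = 37.589667
  S ⇒ negate
  Lon: degrees = first 3 digits = 65, minutes = 11.107; 65 + 11.107/60 = 65.185117
  E → positive
Point 3:
  Lat: split at 2 digits → 13° and 35.186′; 13 + 35.186/60 = 13.586433
  S ⇒ negate
  λ: split at 3 digits → 143° and 24.60382′; 143 + 24.60382/60 = 143.410064
  hemisphere W, so the sign is −
Point 4:
  φ: degrees = first 2 digits = 88, minutes = 45.028; 88 + 45.028/60 = 88.750467
  hemisphere S, so the sign is −
  Longitude: degrees = first 3 digits = 75, minutes = 10.0195; 75 + 10.0195/60 = 75.166992
  E → positive
Point 5:
  φ: split at 2 digits → 78° and 47.91309′; 78 + 47.91309/60 = 78.798552
  S → negative
  Lon: split at 3 digits → 093° and 5.9303′; 93 + 5.9303/60 = 93.098838
  W → negative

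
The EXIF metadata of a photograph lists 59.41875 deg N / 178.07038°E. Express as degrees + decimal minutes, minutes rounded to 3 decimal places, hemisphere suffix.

59° 25.125′ N, 178° 4.223′ E

Lat: 59° + 0.418750 × 60 = 59° 25.12500′
Longitude: fractional part 0.070380 → 4.22280 minutes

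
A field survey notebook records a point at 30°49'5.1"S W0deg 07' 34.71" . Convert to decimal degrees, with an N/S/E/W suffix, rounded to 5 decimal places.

Lat: 30 + 49/60 + 5.1/3600 = 30.818083
Longitude: 0° + 7/60 + 34.71/3600 = 0 + 0.116667 + 0.009642 = 0.126308

30.81808° S, 0.12631° W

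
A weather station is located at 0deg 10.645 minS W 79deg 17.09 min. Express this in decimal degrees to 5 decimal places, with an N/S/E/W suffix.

0.17742° S, 79.28483° W

φ: 0 + 10.645/60 = 0.177417
λ: 17.09′ = 0.284833°; total 79.284833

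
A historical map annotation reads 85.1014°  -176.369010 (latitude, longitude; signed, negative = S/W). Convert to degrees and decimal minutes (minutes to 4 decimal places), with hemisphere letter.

85° 6.0840′ N, 176° 22.1406′ W

φ: minutes = (85.101400 − 85) × 60 = 6.084000
Longitude is negative → W; |value| = 176.369010
Longitude: 176° + 0.369010 × 60 = 176° 22.140600′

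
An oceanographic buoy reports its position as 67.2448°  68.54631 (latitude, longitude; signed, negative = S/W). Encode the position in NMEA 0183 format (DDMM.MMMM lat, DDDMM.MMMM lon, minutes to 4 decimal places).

6714.6880,N / 06832.7786,E

Latitude: 67° + 0.244800 × 60 = 67° 14.688000′
Lon: fractional part 0.546310 → 32.778600 minutes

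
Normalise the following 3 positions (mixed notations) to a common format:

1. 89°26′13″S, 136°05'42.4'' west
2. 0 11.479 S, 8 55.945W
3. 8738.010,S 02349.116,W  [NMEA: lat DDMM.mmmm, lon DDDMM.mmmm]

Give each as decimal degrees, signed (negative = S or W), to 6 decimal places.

Point 1:
  Lat: 89 + 26/60 + 13/3600 = 89.4369444
  S ⇒ negate
  Longitude: 136° + 5/60 + 42.4/3600 = 136 + 0.083333 + 0.011778 = 136.0951111
  W ⇒ negate
Point 2:
  φ: 11.479′ = 0.191317°; total 0.1913167
  S ⇒ negate
  λ: 8 + 55.945/60 = 8.9324167
  W ⇒ negate
Point 3:
  Latitude: split at 2 digits → 87° and 38.01′; 87 + 38.01/60 = 87.6335000
  S → negative
  Longitude: degrees = first 3 digits = 23, minutes = 49.116; 23 + 49.116/60 = 23.8186000
  W → negative

1. -89.436944, -136.095111
2. -0.191317, -8.932417
3. -87.633500, -23.818600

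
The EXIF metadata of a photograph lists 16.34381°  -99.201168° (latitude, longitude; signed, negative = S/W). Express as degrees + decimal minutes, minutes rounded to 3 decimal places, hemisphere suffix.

Latitude: 16° + 0.343810 × 60 = 16° 20.62860′
Longitude is negative → W; |value| = 99.201168
λ: 99° + 0.201168 × 60 = 99° 12.07008′

16° 20.629′ N, 99° 12.070′ W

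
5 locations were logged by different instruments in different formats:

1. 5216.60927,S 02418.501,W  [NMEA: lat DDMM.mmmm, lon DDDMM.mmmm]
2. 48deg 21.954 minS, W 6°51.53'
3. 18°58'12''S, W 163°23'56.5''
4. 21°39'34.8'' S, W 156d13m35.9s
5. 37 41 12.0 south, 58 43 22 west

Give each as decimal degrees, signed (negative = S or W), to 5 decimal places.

1. -52.27682, -24.30835
2. -48.36590, -6.85883
3. -18.97000, -163.39903
4. -21.65967, -156.22664
5. -37.68667, -58.72278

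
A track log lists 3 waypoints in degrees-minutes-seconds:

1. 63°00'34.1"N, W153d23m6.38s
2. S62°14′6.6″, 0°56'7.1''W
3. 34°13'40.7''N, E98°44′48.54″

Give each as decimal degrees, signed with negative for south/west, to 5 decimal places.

1. 63.00947, -153.38511
2. -62.23517, -0.93531
3. 34.22797, 98.74682

Point 1:
  Lat: 63° + 0/60 + 34.1/3600 = 63 + 0.000000 + 0.009472 = 63.009472
  N ⇒ keep positive
  Longitude: 153° + 23/60 + 6.38/3600 = 153 + 0.383333 + 0.001772 = 153.385106
  W ⇒ negate
Point 2:
  φ: 62° + 14/60 + 6.6/3600 = 62 + 0.233333 + 0.001833 = 62.235167
  hemisphere S, so the sign is −
  λ: 0° + 56/60 + 7.1/3600 = 0 + 0.933333 + 0.001972 = 0.935306
  W → negative
Point 3:
  Latitude: 34° + 13/60 + 40.7/3600 = 34 + 0.216667 + 0.011306 = 34.227972
  N ⇒ keep positive
  λ: 44′ + 48.54″ = 44.80900′; 98 + 44.80900/60 = 98.746817
  E ⇒ keep positive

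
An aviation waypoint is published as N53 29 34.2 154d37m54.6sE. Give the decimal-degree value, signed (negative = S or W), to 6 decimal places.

φ: 29′ + 34.2″ = 29.57000′; 53 + 29.57000/60 = 53.4928333
N → positive
λ: 154 + 37/60 + 54.6/3600 = 154.6318333
E → positive

53.492833, 154.631833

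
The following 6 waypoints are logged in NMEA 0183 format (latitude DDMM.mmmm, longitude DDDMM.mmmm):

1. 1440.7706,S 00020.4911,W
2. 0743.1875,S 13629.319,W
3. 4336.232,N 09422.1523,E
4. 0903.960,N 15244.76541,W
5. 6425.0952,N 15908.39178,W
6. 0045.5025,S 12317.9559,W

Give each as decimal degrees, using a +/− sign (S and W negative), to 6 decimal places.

Point 1:
  Latitude: degrees = first 2 digits = 14, minutes = 40.7706; 14 + 40.7706/60 = 14.6795100
  S → negative
  Lon: split at 3 digits → 000° and 20.4911′; 0 + 20.4911/60 = 0.3415183
  hemisphere W, so the sign is −
Point 2:
  Lat: split at 2 digits → 07° and 43.1875′; 7 + 43.1875/60 = 7.7197917
  S → negative
  Longitude: split at 3 digits → 136° and 29.319′; 136 + 29.319/60 = 136.4886500
  W ⇒ negate
Point 3:
  Lat: split at 2 digits → 43° and 36.232′; 43 + 36.232/60 = 43.6038667
  N ⇒ keep positive
  Lon: degrees = first 3 digits = 94, minutes = 22.1523; 94 + 22.1523/60 = 94.3692050
  E → positive
Point 4:
  Lat: degrees = first 2 digits = 9, minutes = 3.96; 9 + 3.96/60 = 9.0660000
  N ⇒ keep positive
  Lon: split at 3 digits → 152° and 44.76541′; 152 + 44.76541/60 = 152.7460902
  W → negative
Point 5:
  φ: degrees = first 2 digits = 64, minutes = 25.0952; 64 + 25.0952/60 = 64.4182533
  N ⇒ keep positive
  Longitude: degrees = first 3 digits = 159, minutes = 8.39178; 159 + 8.39178/60 = 159.1398630
  hemisphere W, so the sign is −
Point 6:
  φ: degrees = first 2 digits = 0, minutes = 45.5025; 0 + 45.5025/60 = 0.7583750
  hemisphere S, so the sign is −
  Lon: degrees = first 3 digits = 123, minutes = 17.9559; 123 + 17.9559/60 = 123.2992650
  W ⇒ negate

1. -14.679510, -0.341518
2. -7.719792, -136.488650
3. 43.603867, 94.369205
4. 9.066000, -152.746090
5. 64.418253, -159.139863
6. -0.758375, -123.299265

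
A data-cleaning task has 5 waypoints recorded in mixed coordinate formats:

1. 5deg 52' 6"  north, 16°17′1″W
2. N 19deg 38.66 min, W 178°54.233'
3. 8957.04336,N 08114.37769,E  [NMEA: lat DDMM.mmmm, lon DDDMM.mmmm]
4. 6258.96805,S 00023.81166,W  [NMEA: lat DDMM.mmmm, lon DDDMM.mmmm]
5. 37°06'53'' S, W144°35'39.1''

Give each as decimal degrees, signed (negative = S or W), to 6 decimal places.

1. 5.868333, -16.283611
2. 19.644333, -178.903883
3. 89.950723, 81.239628
4. -62.982801, -0.396861
5. -37.114722, -144.594194

Point 1:
  Lat: 5 + 52/60 + 6/3600 = 5.8683333
  N ⇒ keep positive
  Lon: 16 + 17/60 + 1/3600 = 16.2836111
  W ⇒ negate
Point 2:
  φ: 19 + 38.66/60 = 19.6443333
  N ⇒ keep positive
  Longitude: 54.233′ = 0.903883°; total 178.9038833
  W ⇒ negate
Point 3:
  φ: degrees = first 2 digits = 89, minutes = 57.04336; 89 + 57.04336/60 = 89.9507227
  N → positive
  λ: split at 3 digits → 081° and 14.37769′; 81 + 14.37769/60 = 81.2396282
  E → positive
Point 4:
  φ: split at 2 digits → 62° and 58.96805′; 62 + 58.96805/60 = 62.9828008
  S ⇒ negate
  λ: degrees = first 3 digits = 0, minutes = 23.81166; 0 + 23.81166/60 = 0.3968610
  W ⇒ negate
Point 5:
  φ: 37° + 6/60 + 53/3600 = 37 + 0.100000 + 0.014722 = 37.1147222
  hemisphere S, so the sign is −
  Lon: 144° + 35/60 + 39.1/3600 = 144 + 0.583333 + 0.010861 = 144.5941944
  W → negative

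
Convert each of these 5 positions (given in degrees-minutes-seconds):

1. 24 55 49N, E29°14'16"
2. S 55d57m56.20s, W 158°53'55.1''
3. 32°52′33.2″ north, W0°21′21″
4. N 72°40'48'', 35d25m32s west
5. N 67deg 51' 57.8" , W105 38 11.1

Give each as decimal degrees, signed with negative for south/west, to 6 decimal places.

Point 1:
  Latitude: 24° + 55/60 + 49/3600 = 24 + 0.916667 + 0.013611 = 24.9302778
  N → positive
  Longitude: 29° + 14/60 + 16/3600 = 29 + 0.233333 + 0.004444 = 29.2377778
  E ⇒ keep positive
Point 2:
  Latitude: 55 + 57/60 + 56.2/3600 = 55.9656111
  S ⇒ negate
  Lon: 53′ + 55.1″ = 53.91833′; 158 + 53.91833/60 = 158.8986389
  W → negative
Point 3:
  φ: 52′ + 33.2″ = 52.55333′; 32 + 52.55333/60 = 32.8758889
  N ⇒ keep positive
  Lon: 0° + 21/60 + 21/3600 = 0 + 0.350000 + 0.005833 = 0.3558333
  hemisphere W, so the sign is −
Point 4:
  Latitude: 40′ + 48″ = 40.80000′; 72 + 40.80000/60 = 72.6800000
  N → positive
  λ: 35 + 25/60 + 32/3600 = 35.4255556
  W → negative
Point 5:
  φ: 51′ + 57.8″ = 51.96333′; 67 + 51.96333/60 = 67.8660556
  N ⇒ keep positive
  Lon: 38′ + 11.1″ = 38.18500′; 105 + 38.18500/60 = 105.6364167
  hemisphere W, so the sign is −

1. 24.930278, 29.237778
2. -55.965611, -158.898639
3. 32.875889, -0.355833
4. 72.680000, -35.425556
5. 67.866056, -105.636417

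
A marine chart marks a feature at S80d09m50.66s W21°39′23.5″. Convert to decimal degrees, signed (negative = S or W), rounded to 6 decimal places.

-80.164072, -21.656528

φ: 9′ + 50.66″ = 9.84433′; 80 + 9.84433/60 = 80.1640722
S ⇒ negate
Lon: 39′ + 23.5″ = 39.39167′; 21 + 39.39167/60 = 21.6565278
hemisphere W, so the sign is −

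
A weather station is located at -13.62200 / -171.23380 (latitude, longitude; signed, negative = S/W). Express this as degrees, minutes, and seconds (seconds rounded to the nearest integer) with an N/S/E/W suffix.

Latitude is negative → S; |value| = 13.622000
Lat: 0.622000 × 60 = 37.32000′ → 37′, remainder × 60 = 19.20″
Longitude is negative → W; |value| = 171.233800
Lon: whole degrees 171; 14.02800′ → 14′ and 1.68″

13°37′19″ S, 171°14′2″ W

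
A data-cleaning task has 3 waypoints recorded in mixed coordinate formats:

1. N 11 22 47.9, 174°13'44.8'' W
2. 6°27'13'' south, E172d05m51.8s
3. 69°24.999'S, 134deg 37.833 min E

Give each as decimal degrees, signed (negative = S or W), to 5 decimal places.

Point 1:
  Lat: 11 + 22/60 + 47.9/3600 = 11.379972
  N ⇒ keep positive
  Lon: 174 + 13/60 + 44.8/3600 = 174.229111
  W → negative
Point 2:
  Latitude: 6 + 27/60 + 13/3600 = 6.453611
  S → negative
  Longitude: 5′ + 51.8″ = 5.86333′; 172 + 5.86333/60 = 172.097722
  E → positive
Point 3:
  φ: 24.999′ = 0.416650°; total 69.416650
  S → negative
  Longitude: 134 + 37.833/60 = 134.630550
  E ⇒ keep positive

1. 11.37997, -174.22911
2. -6.45361, 172.09772
3. -69.41665, 134.63055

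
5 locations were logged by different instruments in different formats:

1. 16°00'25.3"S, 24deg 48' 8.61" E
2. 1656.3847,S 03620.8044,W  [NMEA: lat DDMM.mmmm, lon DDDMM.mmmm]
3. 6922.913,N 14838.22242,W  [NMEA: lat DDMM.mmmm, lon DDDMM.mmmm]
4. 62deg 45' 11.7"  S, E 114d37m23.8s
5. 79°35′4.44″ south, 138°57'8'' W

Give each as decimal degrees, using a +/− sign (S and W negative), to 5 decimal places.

1. -16.00703, 24.80239
2. -16.93975, -36.34674
3. 69.38188, -148.63704
4. -62.75325, 114.62328
5. -79.58457, -138.95222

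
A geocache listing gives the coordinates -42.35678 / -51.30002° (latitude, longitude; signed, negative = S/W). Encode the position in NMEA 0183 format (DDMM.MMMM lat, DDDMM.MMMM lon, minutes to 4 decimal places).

4221.4068,S / 05118.0012,W

Latitude is negative → S; |value| = 42.356780
Lat: fractional part 0.356780 → 21.406800 minutes
Longitude is negative → W; |value| = 51.300020
Lon: 51° + 0.300020 × 60 = 51° 18.001200′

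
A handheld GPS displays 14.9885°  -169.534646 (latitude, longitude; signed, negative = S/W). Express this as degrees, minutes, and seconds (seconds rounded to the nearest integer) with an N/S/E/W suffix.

Lat: 0.988500° → 59.31000′; 0.31000 × 60 = 18.60″
Longitude is negative → W; |value| = 169.534646
Longitude: 0.534646 × 60 = 32.07876′ → 32′, remainder × 60 = 4.73″

14°59′19″ N, 169°32′5″ W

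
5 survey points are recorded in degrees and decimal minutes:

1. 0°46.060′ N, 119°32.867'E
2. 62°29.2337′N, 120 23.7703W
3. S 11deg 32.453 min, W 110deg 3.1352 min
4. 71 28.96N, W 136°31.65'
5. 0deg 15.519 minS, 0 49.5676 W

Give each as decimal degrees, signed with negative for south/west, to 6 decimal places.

1. 0.767667, 119.547783
2. 62.487228, -120.396172
3. -11.540883, -110.052253
4. 71.482667, -136.527500
5. -0.258650, -0.826127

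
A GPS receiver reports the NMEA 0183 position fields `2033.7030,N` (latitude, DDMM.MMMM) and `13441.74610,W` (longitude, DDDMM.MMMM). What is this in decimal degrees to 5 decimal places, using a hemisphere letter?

Latitude: degrees = first 2 digits = 20, minutes = 33.703; 20 + 33.703/60 = 20.561717
Longitude: degrees = first 3 digits = 134, minutes = 41.7461; 134 + 41.7461/60 = 134.695768

20.56172° N, 134.69577° W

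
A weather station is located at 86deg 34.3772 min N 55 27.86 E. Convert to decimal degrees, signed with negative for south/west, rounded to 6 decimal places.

86.572953, 55.464333

φ: 86 + 34.3772/60 = 86.5729533
N ⇒ keep positive
λ: 27.86′ = 0.464333°; total 55.4643333
E → positive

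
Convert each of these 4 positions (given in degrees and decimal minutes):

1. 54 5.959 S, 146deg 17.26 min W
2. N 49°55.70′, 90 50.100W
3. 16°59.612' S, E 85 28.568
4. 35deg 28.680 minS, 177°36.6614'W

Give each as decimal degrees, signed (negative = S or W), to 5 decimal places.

Point 1:
  φ: 54 + 5.959/60 = 54.099317
  S ⇒ negate
  λ: 146 + 17.26/60 = 146.287667
  W ⇒ negate
Point 2:
  Lat: 49 + 55.7/60 = 49.928333
  N → positive
  λ: 90 + 50.1/60 = 90.835000
  W ⇒ negate
Point 3:
  Latitude: 16 + 59.612/60 = 16.993533
  S ⇒ negate
  Lon: 28.568′ = 0.476133°; total 85.476133
  E → positive
Point 4:
  Latitude: 35 + 28.68/60 = 35.478000
  S ⇒ negate
  Lon: 36.6614′ = 0.611023°; total 177.611023
  W ⇒ negate

1. -54.09932, -146.28767
2. 49.92833, -90.83500
3. -16.99353, 85.47613
4. -35.47800, -177.61102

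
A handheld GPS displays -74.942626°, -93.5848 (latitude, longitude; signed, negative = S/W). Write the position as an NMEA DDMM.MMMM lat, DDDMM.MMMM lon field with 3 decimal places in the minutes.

Latitude is negative → S; |value| = 74.942626
Lat: 74° + 0.942626 × 60 = 74° 56.55756′
Longitude is negative → W; |value| = 93.584800
Lon: fractional part 0.584800 → 35.08800 minutes

7456.558,S / 09335.088,W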